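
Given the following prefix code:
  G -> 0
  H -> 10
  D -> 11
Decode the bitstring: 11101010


Decoding step by step:
Bits 11 -> D
Bits 10 -> H
Bits 10 -> H
Bits 10 -> H


Decoded message: DHHH


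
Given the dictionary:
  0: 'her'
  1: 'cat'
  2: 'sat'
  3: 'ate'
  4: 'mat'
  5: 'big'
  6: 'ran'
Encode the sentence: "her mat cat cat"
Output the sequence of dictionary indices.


Look up each word in the dictionary:
  'her' -> 0
  'mat' -> 4
  'cat' -> 1
  'cat' -> 1

Encoded: [0, 4, 1, 1]


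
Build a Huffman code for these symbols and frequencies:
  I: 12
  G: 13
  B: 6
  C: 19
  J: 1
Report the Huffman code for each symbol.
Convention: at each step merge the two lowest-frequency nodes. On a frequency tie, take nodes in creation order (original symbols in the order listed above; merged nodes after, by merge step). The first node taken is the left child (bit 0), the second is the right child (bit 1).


Huffman tree construction:
Step 1: Merge J(1) + B(6) = 7
Step 2: Merge (J+B)(7) + I(12) = 19
Step 3: Merge G(13) + C(19) = 32
Step 4: Merge ((J+B)+I)(19) + (G+C)(32) = 51
Read each symbol's code off the tree from the root (left child = 0, right child = 1).

Codes:
  I: 01 (length 2)
  G: 10 (length 2)
  B: 001 (length 3)
  C: 11 (length 2)
  J: 000 (length 3)
Average code length: 109/51 = 2.1373 bits/symbol


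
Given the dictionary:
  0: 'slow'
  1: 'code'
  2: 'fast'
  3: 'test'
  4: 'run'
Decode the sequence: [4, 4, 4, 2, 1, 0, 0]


Look up each index in the dictionary:
  4 -> 'run'
  4 -> 'run'
  4 -> 'run'
  2 -> 'fast'
  1 -> 'code'
  0 -> 'slow'
  0 -> 'slow'

Decoded: "run run run fast code slow slow"


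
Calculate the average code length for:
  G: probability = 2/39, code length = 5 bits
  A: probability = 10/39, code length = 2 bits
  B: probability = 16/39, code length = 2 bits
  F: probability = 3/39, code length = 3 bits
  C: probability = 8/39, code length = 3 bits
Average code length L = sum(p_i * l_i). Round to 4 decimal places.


Weighted contributions p_i * l_i:
  G: (2/39) * 5 = 10/39
  A: (10/39) * 2 = 20/39
  B: (16/39) * 2 = 32/39
  F: (3/39) * 3 = 9/39
  C: (8/39) * 3 = 24/39
Sum = (10 + 20 + 32 + 9 + 24)/39 = 95/39

L = 95/39 = 2.4359 bits/symbol


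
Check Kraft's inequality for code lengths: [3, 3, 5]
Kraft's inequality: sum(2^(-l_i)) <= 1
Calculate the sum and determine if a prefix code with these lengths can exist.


Sum = 2^(-3) + 2^(-3) + 2^(-5)
    = 0.125 + 0.125 + 0.03125
    = 9/32 = 0.28125
Since 0.28125 <= 1, Kraft's inequality IS satisfied.
A prefix code with these lengths CAN exist.

Kraft sum = 0.28125. Satisfied.


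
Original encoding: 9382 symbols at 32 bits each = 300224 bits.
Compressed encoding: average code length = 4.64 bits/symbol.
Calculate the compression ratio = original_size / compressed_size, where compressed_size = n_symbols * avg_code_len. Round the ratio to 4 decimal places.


original_size = n_symbols * orig_bits = 9382 * 32 = 300224 bits
compressed_size = n_symbols * avg_code_len = 9382 * 4.64 = 43532.48 bits
ratio = original_size / compressed_size = 300224 / 43532.48 = 6.8966

Compression ratio = 6.8966


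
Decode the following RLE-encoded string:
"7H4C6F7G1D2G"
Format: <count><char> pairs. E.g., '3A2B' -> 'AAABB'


Expanding each <count><char> pair:
  7H -> 'HHHHHHH'
  4C -> 'CCCC'
  6F -> 'FFFFFF'
  7G -> 'GGGGGGG'
  1D -> 'D'
  2G -> 'GG'

Decoded = HHHHHHHCCCCFFFFFFGGGGGGGDGG


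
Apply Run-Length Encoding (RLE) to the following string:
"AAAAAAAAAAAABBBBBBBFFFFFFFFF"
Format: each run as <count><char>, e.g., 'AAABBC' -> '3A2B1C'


Scanning runs left to right:
  i=0: run of 'A' x 12 -> '12A'
  i=12: run of 'B' x 7 -> '7B'
  i=19: run of 'F' x 9 -> '9F'

RLE = 12A7B9F


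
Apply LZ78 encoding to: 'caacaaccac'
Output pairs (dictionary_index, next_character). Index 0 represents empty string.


LZ78 encoding steps:
Dictionary: {0: ''}
Step 1: w='' (idx 0), next='c' -> output (0, 'c'), add 'c' as idx 1
Step 2: w='' (idx 0), next='a' -> output (0, 'a'), add 'a' as idx 2
Step 3: w='a' (idx 2), next='c' -> output (2, 'c'), add 'ac' as idx 3
Step 4: w='a' (idx 2), next='a' -> output (2, 'a'), add 'aa' as idx 4
Step 5: w='c' (idx 1), next='c' -> output (1, 'c'), add 'cc' as idx 5
Step 6: w='ac' (idx 3), end of input -> output (3, '')


Encoded: [(0, 'c'), (0, 'a'), (2, 'c'), (2, 'a'), (1, 'c'), (3, '')]


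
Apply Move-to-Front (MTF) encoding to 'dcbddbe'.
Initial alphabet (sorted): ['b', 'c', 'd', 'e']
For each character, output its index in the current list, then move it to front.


MTF encoding:
'd': index 2 in ['b', 'c', 'd', 'e'] -> ['d', 'b', 'c', 'e']
'c': index 2 in ['d', 'b', 'c', 'e'] -> ['c', 'd', 'b', 'e']
'b': index 2 in ['c', 'd', 'b', 'e'] -> ['b', 'c', 'd', 'e']
'd': index 2 in ['b', 'c', 'd', 'e'] -> ['d', 'b', 'c', 'e']
'd': index 0 in ['d', 'b', 'c', 'e'] -> ['d', 'b', 'c', 'e']
'b': index 1 in ['d', 'b', 'c', 'e'] -> ['b', 'd', 'c', 'e']
'e': index 3 in ['b', 'd', 'c', 'e'] -> ['e', 'b', 'd', 'c']


Output: [2, 2, 2, 2, 0, 1, 3]


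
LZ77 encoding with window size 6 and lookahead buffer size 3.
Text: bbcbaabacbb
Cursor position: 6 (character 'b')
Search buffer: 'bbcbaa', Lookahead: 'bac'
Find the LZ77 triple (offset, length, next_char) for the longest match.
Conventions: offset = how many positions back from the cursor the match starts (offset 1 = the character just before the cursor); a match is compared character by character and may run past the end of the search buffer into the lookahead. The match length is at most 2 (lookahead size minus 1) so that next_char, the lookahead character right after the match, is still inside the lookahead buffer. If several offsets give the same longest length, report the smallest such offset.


Try each offset into the search buffer:
  offset=1 (pos 5, char 'a'): match length 0
  offset=2 (pos 4, char 'a'): match length 0
  offset=3 (pos 3, char 'b'): match length 2
  offset=4 (pos 2, char 'c'): match length 0
  offset=5 (pos 1, char 'b'): match length 1
  offset=6 (pos 0, char 'b'): match length 1
Longest match has length 2 at offset 3.
next_char = character at position 6 + 2 = 8 -> 'c'

Best match: offset=3, length=2 (matching 'ba' starting at position 3)
LZ77 triple: (3, 2, 'c')


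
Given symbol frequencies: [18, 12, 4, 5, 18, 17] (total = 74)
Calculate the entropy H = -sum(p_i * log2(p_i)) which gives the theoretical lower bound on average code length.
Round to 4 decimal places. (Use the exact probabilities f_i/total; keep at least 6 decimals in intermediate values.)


Per-symbol terms -p_i * log2(p_i) with p_i = f_i/74:
  p = 18/74 = 0.243243: log2(p) = -2.039528, -p*log2(p) = 0.496101
  p = 12/74 = 0.162162: log2(p) = -2.624491, -p*log2(p) = 0.425593
  p = 4/74 = 0.054054: log2(p) = -4.209453, -p*log2(p) = 0.227538
  p = 5/74 = 0.067568: log2(p) = -3.887525, -p*log2(p) = 0.262671
  p = 18/74 = 0.243243: log2(p) = -2.039528, -p*log2(p) = 0.496101
  p = 17/74 = 0.229730: log2(p) = -2.121991, -p*log2(p) = 0.487484
H = 0.496101 + 0.425593 + 0.227538 + 0.262671 + 0.496101 + 0.487484 = 2.395488

H = 2.3955 bits/symbol


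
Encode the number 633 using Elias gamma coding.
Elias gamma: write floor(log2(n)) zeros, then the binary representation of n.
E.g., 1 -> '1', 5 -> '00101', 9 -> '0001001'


num_bits = floor(log2(633)) + 1 = 10
leading_zeros = num_bits - 1 = 9
binary(633) = 1001111001

Elias gamma(633) = '000000000' + '1001111001' = 0000000001001111001 (19 bits)


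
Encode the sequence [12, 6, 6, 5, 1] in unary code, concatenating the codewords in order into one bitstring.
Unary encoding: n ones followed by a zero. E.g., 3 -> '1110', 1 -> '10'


Encode each number as n ones followed by a terminating 0:
  12 -> 1111111111110 (13 bits)
  6 -> 1111110 (7 bits)
  6 -> 1111110 (7 bits)
  5 -> 111110 (6 bits)
  1 -> 10 (2 bits)
Total length = 13 + 7 + 7 + 6 + 2 = 35 bits.

Unary([12, 6, 6, 5, 1]) = 11111111111101111110111111011111010 (35 bits)


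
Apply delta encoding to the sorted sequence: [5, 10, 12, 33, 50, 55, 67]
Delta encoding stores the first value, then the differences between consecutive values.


First value: 5
Deltas:
  10 - 5 = 5
  12 - 10 = 2
  33 - 12 = 21
  50 - 33 = 17
  55 - 50 = 5
  67 - 55 = 12


Delta encoded: [5, 5, 2, 21, 17, 5, 12]


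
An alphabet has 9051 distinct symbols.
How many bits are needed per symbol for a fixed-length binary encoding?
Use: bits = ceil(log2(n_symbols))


log2(9051) = 13.1439
Bracket: 2^13 = 8192 < 9051 <= 2^14 = 16384
So ceil(log2(9051)) = 14

bits = ceil(log2(9051)) = ceil(13.1439) = 14 bits


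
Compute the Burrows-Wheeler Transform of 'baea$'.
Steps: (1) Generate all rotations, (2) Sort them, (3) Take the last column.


Rotations (sorted):
  0: $baea -> last char: a
  1: a$bae -> last char: e
  2: aea$b -> last char: b
  3: baea$ -> last char: $
  4: ea$ba -> last char: a


BWT = aeb$a


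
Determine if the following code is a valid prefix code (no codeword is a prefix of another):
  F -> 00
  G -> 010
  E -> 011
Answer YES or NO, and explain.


Checking each pair (does one codeword prefix another?):
  F='00' vs G='010': no prefix
  F='00' vs E='011': no prefix
  G='010' vs F='00': no prefix
  G='010' vs E='011': no prefix
  E='011' vs F='00': no prefix
  E='011' vs G='010': no prefix
No violation found over all pairs.

YES -- this is a valid prefix code. No codeword is a prefix of any other codeword.


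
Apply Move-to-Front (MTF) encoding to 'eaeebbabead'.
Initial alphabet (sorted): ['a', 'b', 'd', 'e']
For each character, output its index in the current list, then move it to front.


MTF encoding:
'e': index 3 in ['a', 'b', 'd', 'e'] -> ['e', 'a', 'b', 'd']
'a': index 1 in ['e', 'a', 'b', 'd'] -> ['a', 'e', 'b', 'd']
'e': index 1 in ['a', 'e', 'b', 'd'] -> ['e', 'a', 'b', 'd']
'e': index 0 in ['e', 'a', 'b', 'd'] -> ['e', 'a', 'b', 'd']
'b': index 2 in ['e', 'a', 'b', 'd'] -> ['b', 'e', 'a', 'd']
'b': index 0 in ['b', 'e', 'a', 'd'] -> ['b', 'e', 'a', 'd']
'a': index 2 in ['b', 'e', 'a', 'd'] -> ['a', 'b', 'e', 'd']
'b': index 1 in ['a', 'b', 'e', 'd'] -> ['b', 'a', 'e', 'd']
'e': index 2 in ['b', 'a', 'e', 'd'] -> ['e', 'b', 'a', 'd']
'a': index 2 in ['e', 'b', 'a', 'd'] -> ['a', 'e', 'b', 'd']
'd': index 3 in ['a', 'e', 'b', 'd'] -> ['d', 'a', 'e', 'b']


Output: [3, 1, 1, 0, 2, 0, 2, 1, 2, 2, 3]


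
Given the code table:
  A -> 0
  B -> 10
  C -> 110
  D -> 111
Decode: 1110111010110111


Decoding:
111 -> D
0 -> A
111 -> D
0 -> A
10 -> B
110 -> C
111 -> D


Result: DADABCD


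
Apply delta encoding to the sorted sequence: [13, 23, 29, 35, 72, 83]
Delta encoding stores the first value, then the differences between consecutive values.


First value: 13
Deltas:
  23 - 13 = 10
  29 - 23 = 6
  35 - 29 = 6
  72 - 35 = 37
  83 - 72 = 11


Delta encoded: [13, 10, 6, 6, 37, 11]


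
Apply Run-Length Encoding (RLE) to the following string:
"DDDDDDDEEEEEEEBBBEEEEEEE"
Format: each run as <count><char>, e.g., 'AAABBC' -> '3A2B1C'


Scanning runs left to right:
  i=0: run of 'D' x 7 -> '7D'
  i=7: run of 'E' x 7 -> '7E'
  i=14: run of 'B' x 3 -> '3B'
  i=17: run of 'E' x 7 -> '7E'

RLE = 7D7E3B7E


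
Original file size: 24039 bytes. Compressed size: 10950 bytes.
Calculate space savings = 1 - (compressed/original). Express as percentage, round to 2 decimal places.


ratio = compressed/original = 10950/24039 = 0.45551
savings = 1 - ratio = 1 - 0.45551 = 0.54449
as a percentage: 0.54449 * 100 = 54.45%

Space savings = 1 - 10950/24039 = 54.45%


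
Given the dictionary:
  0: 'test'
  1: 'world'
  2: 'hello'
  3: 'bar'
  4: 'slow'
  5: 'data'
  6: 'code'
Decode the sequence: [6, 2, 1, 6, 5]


Look up each index in the dictionary:
  6 -> 'code'
  2 -> 'hello'
  1 -> 'world'
  6 -> 'code'
  5 -> 'data'

Decoded: "code hello world code data"


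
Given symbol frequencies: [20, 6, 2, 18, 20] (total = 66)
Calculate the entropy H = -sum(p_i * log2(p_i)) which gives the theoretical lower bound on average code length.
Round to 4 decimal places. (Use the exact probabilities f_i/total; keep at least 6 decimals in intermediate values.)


Per-symbol terms -p_i * log2(p_i) with p_i = f_i/66:
  p = 20/66 = 0.303030: log2(p) = -1.722466, -p*log2(p) = 0.521959
  p = 6/66 = 0.090909: log2(p) = -3.459432, -p*log2(p) = 0.314494
  p = 2/66 = 0.030303: log2(p) = -5.044394, -p*log2(p) = 0.152860
  p = 18/66 = 0.272727: log2(p) = -1.874469, -p*log2(p) = 0.511219
  p = 20/66 = 0.303030: log2(p) = -1.722466, -p*log2(p) = 0.521959
H = 0.521959 + 0.314494 + 0.152860 + 0.511219 + 0.521959 = 2.022491

H = 2.0225 bits/symbol


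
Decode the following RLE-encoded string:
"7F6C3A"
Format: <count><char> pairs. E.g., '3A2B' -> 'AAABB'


Expanding each <count><char> pair:
  7F -> 'FFFFFFF'
  6C -> 'CCCCCC'
  3A -> 'AAA'

Decoded = FFFFFFFCCCCCCAAA


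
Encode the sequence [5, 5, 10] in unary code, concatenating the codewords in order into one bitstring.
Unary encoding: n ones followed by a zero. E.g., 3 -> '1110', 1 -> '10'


Encode each number as n ones followed by a terminating 0:
  5 -> 111110 (6 bits)
  5 -> 111110 (6 bits)
  10 -> 11111111110 (11 bits)
Total length = 6 + 6 + 11 = 23 bits.

Unary([5, 5, 10]) = 11111011111011111111110 (23 bits)


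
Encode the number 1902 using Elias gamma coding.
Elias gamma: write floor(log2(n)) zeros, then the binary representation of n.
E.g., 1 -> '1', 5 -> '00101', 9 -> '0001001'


num_bits = floor(log2(1902)) + 1 = 11
leading_zeros = num_bits - 1 = 10
binary(1902) = 11101101110

Elias gamma(1902) = '0000000000' + '11101101110' = 000000000011101101110 (21 bits)


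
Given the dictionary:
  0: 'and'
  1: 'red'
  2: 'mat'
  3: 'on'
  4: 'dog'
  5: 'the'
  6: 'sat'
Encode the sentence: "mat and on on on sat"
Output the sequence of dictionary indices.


Look up each word in the dictionary:
  'mat' -> 2
  'and' -> 0
  'on' -> 3
  'on' -> 3
  'on' -> 3
  'sat' -> 6

Encoded: [2, 0, 3, 3, 3, 6]


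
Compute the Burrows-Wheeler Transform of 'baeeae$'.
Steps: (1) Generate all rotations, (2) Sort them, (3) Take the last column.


Rotations (sorted):
  0: $baeeae -> last char: e
  1: ae$baee -> last char: e
  2: aeeae$b -> last char: b
  3: baeeae$ -> last char: $
  4: e$baeea -> last char: a
  5: eae$bae -> last char: e
  6: eeae$ba -> last char: a


BWT = eeb$aea


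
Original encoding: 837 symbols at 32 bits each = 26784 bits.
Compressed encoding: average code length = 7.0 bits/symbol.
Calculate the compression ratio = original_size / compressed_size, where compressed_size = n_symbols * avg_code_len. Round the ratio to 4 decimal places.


original_size = n_symbols * orig_bits = 837 * 32 = 26784 bits
compressed_size = n_symbols * avg_code_len = 837 * 7.0 = 5859.0 bits
ratio = original_size / compressed_size = 26784 / 5859.0 = 4.5714

Compression ratio = 4.5714


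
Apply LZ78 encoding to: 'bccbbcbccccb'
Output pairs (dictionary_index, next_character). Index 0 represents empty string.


LZ78 encoding steps:
Dictionary: {0: ''}
Step 1: w='' (idx 0), next='b' -> output (0, 'b'), add 'b' as idx 1
Step 2: w='' (idx 0), next='c' -> output (0, 'c'), add 'c' as idx 2
Step 3: w='c' (idx 2), next='b' -> output (2, 'b'), add 'cb' as idx 3
Step 4: w='b' (idx 1), next='c' -> output (1, 'c'), add 'bc' as idx 4
Step 5: w='bc' (idx 4), next='c' -> output (4, 'c'), add 'bcc' as idx 5
Step 6: w='c' (idx 2), next='c' -> output (2, 'c'), add 'cc' as idx 6
Step 7: w='b' (idx 1), end of input -> output (1, '')


Encoded: [(0, 'b'), (0, 'c'), (2, 'b'), (1, 'c'), (4, 'c'), (2, 'c'), (1, '')]


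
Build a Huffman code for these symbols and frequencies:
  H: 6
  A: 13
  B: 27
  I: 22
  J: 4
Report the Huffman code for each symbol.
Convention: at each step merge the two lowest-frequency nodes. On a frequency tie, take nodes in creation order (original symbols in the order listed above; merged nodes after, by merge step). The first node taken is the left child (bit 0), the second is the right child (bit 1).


Huffman tree construction:
Step 1: Merge J(4) + H(6) = 10
Step 2: Merge (J+H)(10) + A(13) = 23
Step 3: Merge I(22) + ((J+H)+A)(23) = 45
Step 4: Merge B(27) + (I+((J+H)+A))(45) = 72
Read each symbol's code off the tree from the root (left child = 0, right child = 1).

Codes:
  H: 1101 (length 4)
  A: 111 (length 3)
  B: 0 (length 1)
  I: 10 (length 2)
  J: 1100 (length 4)
Average code length: 150/72 = 2.0833 bits/symbol


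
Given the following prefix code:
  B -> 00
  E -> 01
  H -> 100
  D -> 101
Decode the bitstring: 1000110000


Decoding step by step:
Bits 100 -> H
Bits 01 -> E
Bits 100 -> H
Bits 00 -> B


Decoded message: HEHB


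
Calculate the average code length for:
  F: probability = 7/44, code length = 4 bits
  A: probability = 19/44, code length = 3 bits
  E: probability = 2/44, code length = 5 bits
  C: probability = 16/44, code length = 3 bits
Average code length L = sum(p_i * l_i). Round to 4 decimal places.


Weighted contributions p_i * l_i:
  F: (7/44) * 4 = 28/44
  A: (19/44) * 3 = 57/44
  E: (2/44) * 5 = 10/44
  C: (16/44) * 3 = 48/44
Sum = (28 + 57 + 10 + 48)/44 = 143/44

L = 143/44 = 3.2500 bits/symbol


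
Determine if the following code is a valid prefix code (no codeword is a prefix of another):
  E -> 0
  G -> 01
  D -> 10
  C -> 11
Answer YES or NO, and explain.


Checking each pair (does one codeword prefix another?):
  E='0' vs G='01': prefix -- VIOLATION

NO -- this is NOT a valid prefix code. E (0) is a prefix of G (01).


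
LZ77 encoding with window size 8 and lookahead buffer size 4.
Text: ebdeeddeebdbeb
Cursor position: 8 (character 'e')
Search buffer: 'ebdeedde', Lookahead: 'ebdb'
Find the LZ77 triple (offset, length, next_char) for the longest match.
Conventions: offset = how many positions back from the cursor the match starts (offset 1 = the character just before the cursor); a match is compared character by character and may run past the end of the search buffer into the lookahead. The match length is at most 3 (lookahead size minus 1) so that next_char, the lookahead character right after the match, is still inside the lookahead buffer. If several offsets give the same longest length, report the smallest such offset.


Try each offset into the search buffer:
  offset=1 (pos 7, char 'e'): match length 1
  offset=2 (pos 6, char 'd'): match length 0
  offset=3 (pos 5, char 'd'): match length 0
  offset=4 (pos 4, char 'e'): match length 1
  offset=5 (pos 3, char 'e'): match length 1
  offset=6 (pos 2, char 'd'): match length 0
  offset=7 (pos 1, char 'b'): match length 0
  offset=8 (pos 0, char 'e'): match length 3
Longest match has length 3 at offset 8.
next_char = character at position 8 + 3 = 11 -> 'b'

Best match: offset=8, length=3 (matching 'ebd' starting at position 0)
LZ77 triple: (8, 3, 'b')


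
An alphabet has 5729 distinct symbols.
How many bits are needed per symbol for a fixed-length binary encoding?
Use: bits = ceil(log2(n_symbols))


log2(5729) = 12.4841
Bracket: 2^12 = 4096 < 5729 <= 2^13 = 8192
So ceil(log2(5729)) = 13

bits = ceil(log2(5729)) = ceil(12.4841) = 13 bits


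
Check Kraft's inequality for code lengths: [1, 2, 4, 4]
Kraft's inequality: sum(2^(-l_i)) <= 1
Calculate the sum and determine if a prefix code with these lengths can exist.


Sum = 2^(-1) + 2^(-2) + 2^(-4) + 2^(-4)
    = 0.5 + 0.25 + 0.0625 + 0.0625
    = 14/16 = 0.875
Since 0.875 <= 1, Kraft's inequality IS satisfied.
A prefix code with these lengths CAN exist.

Kraft sum = 0.875. Satisfied.


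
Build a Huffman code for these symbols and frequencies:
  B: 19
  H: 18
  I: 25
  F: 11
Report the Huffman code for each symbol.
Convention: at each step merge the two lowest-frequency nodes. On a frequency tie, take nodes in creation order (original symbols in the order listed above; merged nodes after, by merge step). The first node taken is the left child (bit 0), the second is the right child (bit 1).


Huffman tree construction:
Step 1: Merge F(11) + H(18) = 29
Step 2: Merge B(19) + I(25) = 44
Step 3: Merge (F+H)(29) + (B+I)(44) = 73
Read each symbol's code off the tree from the root (left child = 0, right child = 1).

Codes:
  B: 10 (length 2)
  H: 01 (length 2)
  I: 11 (length 2)
  F: 00 (length 2)
Average code length: 146/73 = 2.0000 bits/symbol


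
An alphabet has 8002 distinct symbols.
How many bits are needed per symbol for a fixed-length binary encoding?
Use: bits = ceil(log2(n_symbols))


log2(8002) = 12.9661
Bracket: 2^12 = 4096 < 8002 <= 2^13 = 8192
So ceil(log2(8002)) = 13

bits = ceil(log2(8002)) = ceil(12.9661) = 13 bits


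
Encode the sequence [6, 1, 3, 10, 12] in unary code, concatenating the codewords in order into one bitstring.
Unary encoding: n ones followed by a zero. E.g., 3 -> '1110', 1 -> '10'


Encode each number as n ones followed by a terminating 0:
  6 -> 1111110 (7 bits)
  1 -> 10 (2 bits)
  3 -> 1110 (4 bits)
  10 -> 11111111110 (11 bits)
  12 -> 1111111111110 (13 bits)
Total length = 7 + 2 + 4 + 11 + 13 = 37 bits.

Unary([6, 1, 3, 10, 12]) = 1111110101110111111111101111111111110 (37 bits)


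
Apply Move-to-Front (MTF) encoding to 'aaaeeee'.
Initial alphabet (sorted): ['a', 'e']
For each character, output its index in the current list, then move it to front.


MTF encoding:
'a': index 0 in ['a', 'e'] -> ['a', 'e']
'a': index 0 in ['a', 'e'] -> ['a', 'e']
'a': index 0 in ['a', 'e'] -> ['a', 'e']
'e': index 1 in ['a', 'e'] -> ['e', 'a']
'e': index 0 in ['e', 'a'] -> ['e', 'a']
'e': index 0 in ['e', 'a'] -> ['e', 'a']
'e': index 0 in ['e', 'a'] -> ['e', 'a']


Output: [0, 0, 0, 1, 0, 0, 0]


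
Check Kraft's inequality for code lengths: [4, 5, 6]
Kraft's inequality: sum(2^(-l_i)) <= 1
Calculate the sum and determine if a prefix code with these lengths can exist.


Sum = 2^(-4) + 2^(-5) + 2^(-6)
    = 0.0625 + 0.03125 + 0.015625
    = 7/64 = 0.109375
Since 0.109375 <= 1, Kraft's inequality IS satisfied.
A prefix code with these lengths CAN exist.

Kraft sum = 0.109375. Satisfied.


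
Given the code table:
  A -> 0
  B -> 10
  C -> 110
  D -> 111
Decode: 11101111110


Decoding:
111 -> D
0 -> A
111 -> D
111 -> D
0 -> A


Result: DADDA


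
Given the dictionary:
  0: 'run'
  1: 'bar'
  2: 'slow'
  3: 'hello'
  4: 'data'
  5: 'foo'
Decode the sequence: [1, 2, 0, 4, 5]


Look up each index in the dictionary:
  1 -> 'bar'
  2 -> 'slow'
  0 -> 'run'
  4 -> 'data'
  5 -> 'foo'

Decoded: "bar slow run data foo"


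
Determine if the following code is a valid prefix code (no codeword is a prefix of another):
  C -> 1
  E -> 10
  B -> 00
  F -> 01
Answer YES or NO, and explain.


Checking each pair (does one codeword prefix another?):
  C='1' vs E='10': prefix -- VIOLATION

NO -- this is NOT a valid prefix code. C (1) is a prefix of E (10).


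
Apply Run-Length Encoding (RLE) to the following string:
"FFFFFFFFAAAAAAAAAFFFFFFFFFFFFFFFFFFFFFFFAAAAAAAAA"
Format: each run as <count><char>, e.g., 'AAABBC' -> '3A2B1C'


Scanning runs left to right:
  i=0: run of 'F' x 8 -> '8F'
  i=8: run of 'A' x 9 -> '9A'
  i=17: run of 'F' x 23 -> '23F'
  i=40: run of 'A' x 9 -> '9A'

RLE = 8F9A23F9A


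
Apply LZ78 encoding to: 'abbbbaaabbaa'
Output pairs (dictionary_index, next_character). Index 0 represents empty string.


LZ78 encoding steps:
Dictionary: {0: ''}
Step 1: w='' (idx 0), next='a' -> output (0, 'a'), add 'a' as idx 1
Step 2: w='' (idx 0), next='b' -> output (0, 'b'), add 'b' as idx 2
Step 3: w='b' (idx 2), next='b' -> output (2, 'b'), add 'bb' as idx 3
Step 4: w='b' (idx 2), next='a' -> output (2, 'a'), add 'ba' as idx 4
Step 5: w='a' (idx 1), next='a' -> output (1, 'a'), add 'aa' as idx 5
Step 6: w='bb' (idx 3), next='a' -> output (3, 'a'), add 'bba' as idx 6
Step 7: w='a' (idx 1), end of input -> output (1, '')


Encoded: [(0, 'a'), (0, 'b'), (2, 'b'), (2, 'a'), (1, 'a'), (3, 'a'), (1, '')]


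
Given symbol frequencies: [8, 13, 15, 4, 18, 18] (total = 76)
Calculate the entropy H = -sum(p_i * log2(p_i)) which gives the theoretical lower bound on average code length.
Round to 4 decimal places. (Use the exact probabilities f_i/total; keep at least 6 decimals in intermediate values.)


Per-symbol terms -p_i * log2(p_i) with p_i = f_i/76:
  p = 8/76 = 0.105263: log2(p) = -3.247928, -p*log2(p) = 0.341887
  p = 13/76 = 0.171053: log2(p) = -2.547488, -p*log2(p) = 0.435754
  p = 15/76 = 0.197368: log2(p) = -2.341037, -p*log2(p) = 0.462047
  p = 4/76 = 0.052632: log2(p) = -4.247928, -p*log2(p) = 0.223575
  p = 18/76 = 0.236842: log2(p) = -2.078003, -p*log2(p) = 0.492158
  p = 18/76 = 0.236842: log2(p) = -2.078003, -p*log2(p) = 0.492158
H = 0.341887 + 0.435754 + 0.462047 + 0.223575 + 0.492158 + 0.492158 = 2.447579

H = 2.4476 bits/symbol


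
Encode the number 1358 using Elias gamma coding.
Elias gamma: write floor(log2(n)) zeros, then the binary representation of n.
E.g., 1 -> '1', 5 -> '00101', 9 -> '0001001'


num_bits = floor(log2(1358)) + 1 = 11
leading_zeros = num_bits - 1 = 10
binary(1358) = 10101001110

Elias gamma(1358) = '0000000000' + '10101001110' = 000000000010101001110 (21 bits)


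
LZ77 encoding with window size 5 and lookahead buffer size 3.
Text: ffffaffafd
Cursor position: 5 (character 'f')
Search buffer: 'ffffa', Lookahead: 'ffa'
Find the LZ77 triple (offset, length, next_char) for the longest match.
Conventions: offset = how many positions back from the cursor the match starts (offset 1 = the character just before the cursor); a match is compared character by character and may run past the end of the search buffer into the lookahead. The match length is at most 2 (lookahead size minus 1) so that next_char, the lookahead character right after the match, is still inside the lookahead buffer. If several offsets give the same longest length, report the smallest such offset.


Try each offset into the search buffer:
  offset=1 (pos 4, char 'a'): match length 0
  offset=2 (pos 3, char 'f'): match length 1
  offset=3 (pos 2, char 'f'): match length 2
  offset=4 (pos 1, char 'f'): match length 2
  offset=5 (pos 0, char 'f'): match length 2
Longest match has length 2, found at offsets 3, 4, 5; take the smallest, offset 3.
next_char = character at position 5 + 2 = 7 -> 'a'

Best match: offset=3, length=2 (matching 'ff' starting at position 2)
LZ77 triple: (3, 2, 'a')


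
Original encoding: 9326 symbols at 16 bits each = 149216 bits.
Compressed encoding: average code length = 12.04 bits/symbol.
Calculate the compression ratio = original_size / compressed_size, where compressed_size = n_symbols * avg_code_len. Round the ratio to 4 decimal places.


original_size = n_symbols * orig_bits = 9326 * 16 = 149216 bits
compressed_size = n_symbols * avg_code_len = 9326 * 12.04 = 112285.04 bits
ratio = original_size / compressed_size = 149216 / 112285.04 = 1.3289

Compression ratio = 1.3289


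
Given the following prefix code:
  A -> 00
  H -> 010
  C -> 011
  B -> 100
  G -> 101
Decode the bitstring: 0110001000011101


Decoding step by step:
Bits 011 -> C
Bits 00 -> A
Bits 010 -> H
Bits 00 -> A
Bits 011 -> C
Bits 101 -> G


Decoded message: CAHACG


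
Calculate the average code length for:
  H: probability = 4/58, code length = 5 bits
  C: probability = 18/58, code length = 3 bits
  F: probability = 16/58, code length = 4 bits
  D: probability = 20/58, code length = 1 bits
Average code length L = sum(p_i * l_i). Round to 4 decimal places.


Weighted contributions p_i * l_i:
  H: (4/58) * 5 = 20/58
  C: (18/58) * 3 = 54/58
  F: (16/58) * 4 = 64/58
  D: (20/58) * 1 = 20/58
Sum = (20 + 54 + 64 + 20)/58 = 158/58

L = 158/58 = 2.7241 bits/symbol


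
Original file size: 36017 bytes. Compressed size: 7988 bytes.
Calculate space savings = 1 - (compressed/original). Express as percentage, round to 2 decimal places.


ratio = compressed/original = 7988/36017 = 0.221784
savings = 1 - ratio = 1 - 0.221784 = 0.778216
as a percentage: 0.778216 * 100 = 77.82%

Space savings = 1 - 7988/36017 = 77.82%


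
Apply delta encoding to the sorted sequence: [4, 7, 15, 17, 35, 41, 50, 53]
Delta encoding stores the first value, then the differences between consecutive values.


First value: 4
Deltas:
  7 - 4 = 3
  15 - 7 = 8
  17 - 15 = 2
  35 - 17 = 18
  41 - 35 = 6
  50 - 41 = 9
  53 - 50 = 3


Delta encoded: [4, 3, 8, 2, 18, 6, 9, 3]


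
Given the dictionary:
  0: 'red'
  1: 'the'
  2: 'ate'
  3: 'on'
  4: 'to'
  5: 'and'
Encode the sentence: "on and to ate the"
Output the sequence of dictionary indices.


Look up each word in the dictionary:
  'on' -> 3
  'and' -> 5
  'to' -> 4
  'ate' -> 2
  'the' -> 1

Encoded: [3, 5, 4, 2, 1]


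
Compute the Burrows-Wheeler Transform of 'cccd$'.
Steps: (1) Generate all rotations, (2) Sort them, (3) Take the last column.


Rotations (sorted):
  0: $cccd -> last char: d
  1: cccd$ -> last char: $
  2: ccd$c -> last char: c
  3: cd$cc -> last char: c
  4: d$ccc -> last char: c


BWT = d$ccc


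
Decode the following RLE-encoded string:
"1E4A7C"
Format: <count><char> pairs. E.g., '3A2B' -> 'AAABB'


Expanding each <count><char> pair:
  1E -> 'E'
  4A -> 'AAAA'
  7C -> 'CCCCCCC'

Decoded = EAAAACCCCCCC


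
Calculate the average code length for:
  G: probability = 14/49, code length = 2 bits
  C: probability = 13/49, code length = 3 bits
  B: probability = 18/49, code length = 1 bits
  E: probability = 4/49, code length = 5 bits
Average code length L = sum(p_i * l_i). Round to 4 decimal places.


Weighted contributions p_i * l_i:
  G: (14/49) * 2 = 28/49
  C: (13/49) * 3 = 39/49
  B: (18/49) * 1 = 18/49
  E: (4/49) * 5 = 20/49
Sum = (28 + 39 + 18 + 20)/49 = 105/49

L = 105/49 = 2.1429 bits/symbol


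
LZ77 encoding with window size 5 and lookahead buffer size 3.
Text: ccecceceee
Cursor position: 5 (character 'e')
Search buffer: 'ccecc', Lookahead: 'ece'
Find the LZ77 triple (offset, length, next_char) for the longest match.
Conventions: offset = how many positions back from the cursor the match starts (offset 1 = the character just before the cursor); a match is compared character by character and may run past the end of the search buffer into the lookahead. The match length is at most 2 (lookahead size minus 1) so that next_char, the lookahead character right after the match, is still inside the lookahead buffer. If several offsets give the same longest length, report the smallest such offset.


Try each offset into the search buffer:
  offset=1 (pos 4, char 'c'): match length 0
  offset=2 (pos 3, char 'c'): match length 0
  offset=3 (pos 2, char 'e'): match length 2
  offset=4 (pos 1, char 'c'): match length 0
  offset=5 (pos 0, char 'c'): match length 0
Longest match has length 2 at offset 3.
next_char = character at position 5 + 2 = 7 -> 'e'

Best match: offset=3, length=2 (matching 'ec' starting at position 2)
LZ77 triple: (3, 2, 'e')


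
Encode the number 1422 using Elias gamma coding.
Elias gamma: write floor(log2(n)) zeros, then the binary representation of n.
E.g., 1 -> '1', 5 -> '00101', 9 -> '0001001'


num_bits = floor(log2(1422)) + 1 = 11
leading_zeros = num_bits - 1 = 10
binary(1422) = 10110001110

Elias gamma(1422) = '0000000000' + '10110001110' = 000000000010110001110 (21 bits)


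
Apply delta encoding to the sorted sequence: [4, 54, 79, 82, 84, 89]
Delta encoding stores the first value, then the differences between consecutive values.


First value: 4
Deltas:
  54 - 4 = 50
  79 - 54 = 25
  82 - 79 = 3
  84 - 82 = 2
  89 - 84 = 5


Delta encoded: [4, 50, 25, 3, 2, 5]


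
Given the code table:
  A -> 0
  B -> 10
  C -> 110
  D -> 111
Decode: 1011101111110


Decoding:
10 -> B
111 -> D
0 -> A
111 -> D
111 -> D
0 -> A


Result: BDADDA


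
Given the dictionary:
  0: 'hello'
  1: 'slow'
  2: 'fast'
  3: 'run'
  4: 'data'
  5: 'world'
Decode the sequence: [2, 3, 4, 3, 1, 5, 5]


Look up each index in the dictionary:
  2 -> 'fast'
  3 -> 'run'
  4 -> 'data'
  3 -> 'run'
  1 -> 'slow'
  5 -> 'world'
  5 -> 'world'

Decoded: "fast run data run slow world world"


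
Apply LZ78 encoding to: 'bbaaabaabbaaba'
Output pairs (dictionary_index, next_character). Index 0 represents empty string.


LZ78 encoding steps:
Dictionary: {0: ''}
Step 1: w='' (idx 0), next='b' -> output (0, 'b'), add 'b' as idx 1
Step 2: w='b' (idx 1), next='a' -> output (1, 'a'), add 'ba' as idx 2
Step 3: w='' (idx 0), next='a' -> output (0, 'a'), add 'a' as idx 3
Step 4: w='a' (idx 3), next='b' -> output (3, 'b'), add 'ab' as idx 4
Step 5: w='a' (idx 3), next='a' -> output (3, 'a'), add 'aa' as idx 5
Step 6: w='b' (idx 1), next='b' -> output (1, 'b'), add 'bb' as idx 6
Step 7: w='aa' (idx 5), next='b' -> output (5, 'b'), add 'aab' as idx 7
Step 8: w='a' (idx 3), end of input -> output (3, '')


Encoded: [(0, 'b'), (1, 'a'), (0, 'a'), (3, 'b'), (3, 'a'), (1, 'b'), (5, 'b'), (3, '')]


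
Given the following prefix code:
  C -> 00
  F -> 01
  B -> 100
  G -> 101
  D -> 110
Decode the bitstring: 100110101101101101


Decoding step by step:
Bits 100 -> B
Bits 110 -> D
Bits 101 -> G
Bits 101 -> G
Bits 101 -> G
Bits 101 -> G


Decoded message: BDGGGG


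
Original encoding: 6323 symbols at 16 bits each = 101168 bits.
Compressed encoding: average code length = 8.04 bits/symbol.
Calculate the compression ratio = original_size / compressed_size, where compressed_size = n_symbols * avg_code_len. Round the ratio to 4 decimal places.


original_size = n_symbols * orig_bits = 6323 * 16 = 101168 bits
compressed_size = n_symbols * avg_code_len = 6323 * 8.04 = 50836.92 bits
ratio = original_size / compressed_size = 101168 / 50836.92 = 1.99

Compression ratio = 1.99


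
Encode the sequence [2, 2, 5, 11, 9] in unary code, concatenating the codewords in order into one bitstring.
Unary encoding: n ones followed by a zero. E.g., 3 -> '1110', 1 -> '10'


Encode each number as n ones followed by a terminating 0:
  2 -> 110 (3 bits)
  2 -> 110 (3 bits)
  5 -> 111110 (6 bits)
  11 -> 111111111110 (12 bits)
  9 -> 1111111110 (10 bits)
Total length = 3 + 3 + 6 + 12 + 10 = 34 bits.

Unary([2, 2, 5, 11, 9]) = 1101101111101111111111101111111110 (34 bits)


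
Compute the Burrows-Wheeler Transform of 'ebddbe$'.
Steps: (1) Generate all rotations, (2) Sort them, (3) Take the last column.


Rotations (sorted):
  0: $ebddbe -> last char: e
  1: bddbe$e -> last char: e
  2: be$ebdd -> last char: d
  3: dbe$ebd -> last char: d
  4: ddbe$eb -> last char: b
  5: e$ebddb -> last char: b
  6: ebddbe$ -> last char: $


BWT = eeddbb$


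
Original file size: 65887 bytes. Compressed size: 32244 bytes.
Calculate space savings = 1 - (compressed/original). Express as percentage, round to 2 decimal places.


ratio = compressed/original = 32244/65887 = 0.489383
savings = 1 - ratio = 1 - 0.489383 = 0.510617
as a percentage: 0.510617 * 100 = 51.06%

Space savings = 1 - 32244/65887 = 51.06%


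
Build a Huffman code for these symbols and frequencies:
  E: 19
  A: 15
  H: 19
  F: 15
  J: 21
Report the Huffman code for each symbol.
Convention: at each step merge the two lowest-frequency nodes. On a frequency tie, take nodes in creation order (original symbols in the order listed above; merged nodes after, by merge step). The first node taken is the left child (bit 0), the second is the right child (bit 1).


Huffman tree construction:
Step 1: Merge A(15) + F(15) = 30
Step 2: Merge E(19) + H(19) = 38
Step 3: Merge J(21) + (A+F)(30) = 51
Step 4: Merge (E+H)(38) + (J+(A+F))(51) = 89
Read each symbol's code off the tree from the root (left child = 0, right child = 1).

Codes:
  E: 00 (length 2)
  A: 110 (length 3)
  H: 01 (length 2)
  F: 111 (length 3)
  J: 10 (length 2)
Average code length: 208/89 = 2.3371 bits/symbol


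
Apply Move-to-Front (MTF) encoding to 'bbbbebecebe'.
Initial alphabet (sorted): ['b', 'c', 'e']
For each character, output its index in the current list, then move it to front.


MTF encoding:
'b': index 0 in ['b', 'c', 'e'] -> ['b', 'c', 'e']
'b': index 0 in ['b', 'c', 'e'] -> ['b', 'c', 'e']
'b': index 0 in ['b', 'c', 'e'] -> ['b', 'c', 'e']
'b': index 0 in ['b', 'c', 'e'] -> ['b', 'c', 'e']
'e': index 2 in ['b', 'c', 'e'] -> ['e', 'b', 'c']
'b': index 1 in ['e', 'b', 'c'] -> ['b', 'e', 'c']
'e': index 1 in ['b', 'e', 'c'] -> ['e', 'b', 'c']
'c': index 2 in ['e', 'b', 'c'] -> ['c', 'e', 'b']
'e': index 1 in ['c', 'e', 'b'] -> ['e', 'c', 'b']
'b': index 2 in ['e', 'c', 'b'] -> ['b', 'e', 'c']
'e': index 1 in ['b', 'e', 'c'] -> ['e', 'b', 'c']


Output: [0, 0, 0, 0, 2, 1, 1, 2, 1, 2, 1]


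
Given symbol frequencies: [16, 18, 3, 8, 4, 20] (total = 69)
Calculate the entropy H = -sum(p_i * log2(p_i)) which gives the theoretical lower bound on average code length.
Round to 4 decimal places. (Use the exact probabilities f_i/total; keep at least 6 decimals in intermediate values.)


Per-symbol terms -p_i * log2(p_i) with p_i = f_i/69:
  p = 16/69 = 0.231884: log2(p) = -2.108524, -p*log2(p) = 0.488933
  p = 18/69 = 0.260870: log2(p) = -1.938599, -p*log2(p) = 0.505722
  p = 3/69 = 0.043478: log2(p) = -4.523562, -p*log2(p) = 0.196677
  p = 8/69 = 0.115942: log2(p) = -3.108524, -p*log2(p) = 0.360409
  p = 4/69 = 0.057971: log2(p) = -4.108524, -p*log2(p) = 0.238175
  p = 20/69 = 0.289855: log2(p) = -1.786596, -p*log2(p) = 0.517854
H = 0.488933 + 0.505722 + 0.196677 + 0.360409 + 0.238175 + 0.517854 = 2.307770

H = 2.3078 bits/symbol


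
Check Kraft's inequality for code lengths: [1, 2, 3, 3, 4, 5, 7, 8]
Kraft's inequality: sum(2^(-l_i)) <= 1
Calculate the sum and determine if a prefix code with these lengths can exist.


Sum = 2^(-1) + 2^(-2) + 2^(-3) + 2^(-3) + 2^(-4) + 2^(-5) + 2^(-7) + 2^(-8)
    = 0.5 + 0.25 + 0.125 + 0.125 + 0.0625 + 0.03125 + 0.0078125 + 0.00390625
    = 283/256 = 1.10546875
Since 1.10546875 > 1, Kraft's inequality is NOT satisfied.
A prefix code with these lengths CANNOT exist.

Kraft sum = 1.10546875. Not satisfied.


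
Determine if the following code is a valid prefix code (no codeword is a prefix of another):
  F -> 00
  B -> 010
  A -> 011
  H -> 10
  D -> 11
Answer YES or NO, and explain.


Checking each pair (does one codeword prefix another?):
  F='00' vs B='010': no prefix
  F='00' vs A='011': no prefix
  F='00' vs H='10': no prefix
  F='00' vs D='11': no prefix
  B='010' vs F='00': no prefix
  B='010' vs A='011': no prefix
  B='010' vs H='10': no prefix
  B='010' vs D='11': no prefix
  A='011' vs F='00': no prefix
  A='011' vs B='010': no prefix
  A='011' vs H='10': no prefix
  A='011' vs D='11': no prefix
  H='10' vs F='00': no prefix
  H='10' vs B='010': no prefix
  H='10' vs A='011': no prefix
  H='10' vs D='11': no prefix
  D='11' vs F='00': no prefix
  D='11' vs B='010': no prefix
  D='11' vs A='011': no prefix
  D='11' vs H='10': no prefix
No violation found over all pairs.

YES -- this is a valid prefix code. No codeword is a prefix of any other codeword.


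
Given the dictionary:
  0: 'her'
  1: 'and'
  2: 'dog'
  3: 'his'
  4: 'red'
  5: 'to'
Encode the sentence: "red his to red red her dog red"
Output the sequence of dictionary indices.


Look up each word in the dictionary:
  'red' -> 4
  'his' -> 3
  'to' -> 5
  'red' -> 4
  'red' -> 4
  'her' -> 0
  'dog' -> 2
  'red' -> 4

Encoded: [4, 3, 5, 4, 4, 0, 2, 4]


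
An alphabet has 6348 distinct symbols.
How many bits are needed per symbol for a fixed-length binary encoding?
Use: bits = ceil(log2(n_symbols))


log2(6348) = 12.6321
Bracket: 2^12 = 4096 < 6348 <= 2^13 = 8192
So ceil(log2(6348)) = 13

bits = ceil(log2(6348)) = ceil(12.6321) = 13 bits


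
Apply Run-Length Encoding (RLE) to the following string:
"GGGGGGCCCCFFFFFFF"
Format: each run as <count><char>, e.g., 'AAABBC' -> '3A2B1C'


Scanning runs left to right:
  i=0: run of 'G' x 6 -> '6G'
  i=6: run of 'C' x 4 -> '4C'
  i=10: run of 'F' x 7 -> '7F'

RLE = 6G4C7F


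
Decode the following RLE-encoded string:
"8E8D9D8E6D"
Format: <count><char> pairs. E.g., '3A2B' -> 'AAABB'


Expanding each <count><char> pair:
  8E -> 'EEEEEEEE'
  8D -> 'DDDDDDDD'
  9D -> 'DDDDDDDDD'
  8E -> 'EEEEEEEE'
  6D -> 'DDDDDD'

Decoded = EEEEEEEEDDDDDDDDDDDDDDDDDEEEEEEEEDDDDDD


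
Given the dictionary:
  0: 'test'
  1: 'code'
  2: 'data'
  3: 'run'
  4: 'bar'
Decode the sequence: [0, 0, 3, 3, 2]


Look up each index in the dictionary:
  0 -> 'test'
  0 -> 'test'
  3 -> 'run'
  3 -> 'run'
  2 -> 'data'

Decoded: "test test run run data"
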